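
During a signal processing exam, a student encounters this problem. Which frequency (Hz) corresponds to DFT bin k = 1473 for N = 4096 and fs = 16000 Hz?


Frequency of DFT bin k:
f_k = k * fs / N
    = 1473 * 16000 / 4096
    = 23568000 / 4096
    = 5753.906 Hz

5753.906 Hz


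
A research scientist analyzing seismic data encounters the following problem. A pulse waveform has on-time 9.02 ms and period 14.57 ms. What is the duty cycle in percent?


Duty cycle as a percentage:
DC = (t_on / T) * 100
   = (9.02 / 14.57) * 100
   = 0.61908 * 100
   = 61.91 %

61.91 %


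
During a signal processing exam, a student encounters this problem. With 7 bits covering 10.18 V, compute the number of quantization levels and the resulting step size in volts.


Step 1 — number of quantization levels:
L = 2^N = 2^7 = 128

Step 2 — LSB step size:
delta = Vfs / L
      = 10.18 / 128
      = 0.07953125 V

Levels = 128; step size = 0.07953125 V


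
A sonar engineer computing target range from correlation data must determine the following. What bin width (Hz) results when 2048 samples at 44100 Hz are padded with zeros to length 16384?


Frequency resolution after zero-padding:
N_padded = 2048 * 8 = 16384
df = fs / N_padded
   = 44100 / 16384
   = 2.6917 Hz

2.6917 Hz


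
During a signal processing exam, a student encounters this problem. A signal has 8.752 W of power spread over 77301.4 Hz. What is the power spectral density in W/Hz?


Power spectral density:
PSD = P / BW
    = 8.752 / 77301.4
    = 0.00011322 W/Hz

0.00011322 W/Hz


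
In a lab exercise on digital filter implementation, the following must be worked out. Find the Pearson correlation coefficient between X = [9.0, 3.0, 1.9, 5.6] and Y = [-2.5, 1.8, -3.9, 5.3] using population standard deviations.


Pearson correlation coefficient (population):
r = cov(X,Y) / (std(X) * std(Y))
Mean X = 4.875, Mean Y = 0.175
Cov(X,Y) = 0.439375
Std(X) = 2.734387, Std(Y) = 3.628619
r = 0.0443

0.0443


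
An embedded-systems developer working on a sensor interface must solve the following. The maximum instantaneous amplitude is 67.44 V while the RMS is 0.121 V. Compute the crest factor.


Crest factor is the ratio of peak to RMS:
CF = V_peak / V_rms
   = 67.44 / 0.121
   = 557.3554

557.3554


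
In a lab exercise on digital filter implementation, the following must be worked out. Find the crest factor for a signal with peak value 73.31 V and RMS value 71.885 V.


Crest factor is the ratio of peak to RMS:
CF = V_peak / V_rms
   = 73.31 / 71.885
   = 1.0198

1.0198


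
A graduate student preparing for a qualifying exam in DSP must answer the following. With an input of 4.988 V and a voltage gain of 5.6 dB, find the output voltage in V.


Output voltage from dB gain:
V_out = V_in * 10^(gain_dB / 20)
      = 4.988 * 10^(5.6 / 20)
      = 4.988 * 1.905461
      = 9.5044 V

9.5044 V


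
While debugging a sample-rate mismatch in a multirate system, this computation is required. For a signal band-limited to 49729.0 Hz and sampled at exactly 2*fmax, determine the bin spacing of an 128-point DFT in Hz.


Step 1 — Nyquist sampling rate:
fs = 2 * fmax = 2 * 49729.0 = 99458.0 Hz

Step 2 — DFT bin spacing:
df = fs / N = 99458.0 / 128 = 777.0156 Hz

777.0156 Hz


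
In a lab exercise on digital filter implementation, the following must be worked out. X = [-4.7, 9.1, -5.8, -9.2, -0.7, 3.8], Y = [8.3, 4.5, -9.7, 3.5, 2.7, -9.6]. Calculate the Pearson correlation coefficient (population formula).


Pearson correlation coefficient (population):
r = cov(X,Y) / (std(X) * std(Y))
Mean X = -1.25, Mean Y = -0.05
Cov(X,Y) = -2.124167
Std(X) = 6.174342, Std(Y) = 7.010884
r = -0.0491

-0.0491


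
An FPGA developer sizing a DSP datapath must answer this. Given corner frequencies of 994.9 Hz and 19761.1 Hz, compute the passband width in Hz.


Bandwidth is the difference of -3dB frequencies:
BW = f_high - f_low
   = 19761.1 - 994.9
   = 18766.2 Hz

18766.2 Hz


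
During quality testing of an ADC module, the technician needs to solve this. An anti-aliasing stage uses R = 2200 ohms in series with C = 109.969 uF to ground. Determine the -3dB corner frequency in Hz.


Cutoff frequency of a first-order RC filter:
fc = 1 / (2 * pi * R * C)
C = 109.969 uF = 0.000109969 F
fc = 1 / (2 * pi * 2200 * 0.000109969)
   = 1 / 1.5201023310995
   = 0.65785 Hz

0.65785 Hz


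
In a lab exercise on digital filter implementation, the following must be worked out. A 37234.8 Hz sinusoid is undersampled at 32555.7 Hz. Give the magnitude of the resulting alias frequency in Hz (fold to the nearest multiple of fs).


Compute the nearest integer multiple of fs to the signal:
n = round(37234.8 / 32555.7) = 1
f_alias = |37234.8 - 1 * 32555.7|
        = |37234.8 - 32555.7|
        = 4679.1 Hz

4679.1


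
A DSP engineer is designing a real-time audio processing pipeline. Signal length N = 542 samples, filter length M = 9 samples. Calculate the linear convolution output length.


Linear convolution output length:
L = N + M - 1
  = 542 + 9 - 1
  = 550 samples

550


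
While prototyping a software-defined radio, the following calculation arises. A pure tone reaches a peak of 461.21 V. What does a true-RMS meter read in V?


RMS voltage for a sinusoidal waveform:
V_rms = V_peak / sqrt(2)
      = 461.21 / 1.414214
      = 326.125 V

326.125 V


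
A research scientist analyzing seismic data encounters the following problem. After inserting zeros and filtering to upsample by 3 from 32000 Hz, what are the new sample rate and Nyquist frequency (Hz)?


Step 1 — output sample rate after interpolation by L:
fs_out = L * fs_in = 3 * 32000 = 96000 Hz

Step 2 — Nyquist frequency of the output stream:
f_Nyq = fs_out / 2 = 96000 / 2 = 48000.0 Hz

fs_out = 96000 Hz; f_Nyquist = 48000.0 Hz


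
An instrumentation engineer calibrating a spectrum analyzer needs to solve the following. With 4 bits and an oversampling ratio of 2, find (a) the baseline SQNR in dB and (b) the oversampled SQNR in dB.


Step 1 — baseline SQNR at Nyquist:
SQNR_base = 6.02*N + 1.76
          = 6.02*4 + 1.76
          = 25.84 dB

Step 2 — oversampling processing gain:
G = 10*log10(OSR) = 10*log10(2) = 3.01 dB

Step 3 — total:
SQNR_total = 25.84 + 3.01 = 28.85 dB

Base SQNR = 25.84 dB; oversampled SQNR = 28.85 dB


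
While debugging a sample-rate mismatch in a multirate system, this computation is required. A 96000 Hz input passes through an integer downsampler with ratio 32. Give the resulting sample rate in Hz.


Decimation reduces the sample rate:
fs_out = fs_in / M
       = 96000 / 32
       = 3000.0 Hz

3000.0 Hz


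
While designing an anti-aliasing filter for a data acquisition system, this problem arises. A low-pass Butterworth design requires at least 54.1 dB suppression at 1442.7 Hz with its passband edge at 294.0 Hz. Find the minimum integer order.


Butterworth filter order formula:
n = log10(10^(A/10) - 1) / (2 * log10(f_stop/f_pass))
10^(54.1/10) - 1 = 257038.5783
f_stop/f_pass = 1442.7 / 294.0 = 4.9071
n = 3.9156 -> ceil = 4

4


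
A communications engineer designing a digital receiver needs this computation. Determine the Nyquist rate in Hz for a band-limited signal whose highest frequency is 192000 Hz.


The Nyquist rate is twice the maximum frequency component.
fs_min = 2 * fmax
      = 2 * 192000
      = 384000 Hz

384000


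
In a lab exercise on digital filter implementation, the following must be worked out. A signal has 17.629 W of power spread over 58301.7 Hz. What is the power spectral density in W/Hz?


Power spectral density:
PSD = P / BW
    = 17.629 / 58301.7
    = 0.00030238 W/Hz

0.00030238 W/Hz


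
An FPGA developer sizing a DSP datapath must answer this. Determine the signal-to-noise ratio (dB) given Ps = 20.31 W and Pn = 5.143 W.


SNR in decibels:
SNR = 10 * log10(Ps / Pn)
    = 10 * log10(20.31 / 5.143)
    = 10 * log10(3.9491)
    = 10 * 0.5965
    = 5.96 dB

5.96 dB


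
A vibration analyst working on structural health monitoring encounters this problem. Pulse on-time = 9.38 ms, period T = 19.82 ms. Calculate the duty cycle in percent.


Duty cycle as a percentage:
DC = (t_on / T) * 100
   = (9.38 / 19.82) * 100
   = 0.473259 * 100
   = 47.33 %

47.33 %


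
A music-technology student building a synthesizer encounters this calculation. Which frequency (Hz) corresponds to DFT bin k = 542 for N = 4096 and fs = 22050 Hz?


Frequency of DFT bin k:
f_k = k * fs / N
    = 542 * 22050 / 4096
    = 11951100 / 4096
    = 2917.749 Hz

2917.749 Hz


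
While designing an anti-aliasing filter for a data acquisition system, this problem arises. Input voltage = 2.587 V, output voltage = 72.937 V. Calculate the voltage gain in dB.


Voltage gain in dB:
G = 20 * log10(Vout / Vin)
  = 20 * log10(72.937 / 2.587)
  = 20 * log10(28.193661)
  = 20 * 1.450151
  = 29.0 dB

29.0 dB


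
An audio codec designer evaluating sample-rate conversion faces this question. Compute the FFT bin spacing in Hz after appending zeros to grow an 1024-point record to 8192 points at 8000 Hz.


Frequency resolution after zero-padding:
N_padded = 1024 * 8 = 8192
df = fs / N_padded
   = 8000 / 8192
   = 0.9766 Hz

0.9766 Hz


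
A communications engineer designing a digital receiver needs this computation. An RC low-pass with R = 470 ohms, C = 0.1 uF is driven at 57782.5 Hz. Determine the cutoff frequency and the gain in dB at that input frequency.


Step 1 — cutoff frequency:
fc = 1 / (2*pi*R*C)
C = 0.1 uF = 1e-07 F
fc = 1 / (2*pi*470*1e-07)
   = 3386.275 Hz

Step 2 — magnitude at f = 57782.5 Hz:
|H(f)| = 1 / sqrt(1 + (f/fc)^2)
f/fc = 57782.5 / 3386.275 = 17.063735
|H| = 1 / sqrt(1 + 291.171052) = 0.0585034
|H|_dB = 20*log10(0.0585034) = -24.66 dB

fc = 3386.275 Hz; |H(57782.5 Hz)| = -24.66 dB


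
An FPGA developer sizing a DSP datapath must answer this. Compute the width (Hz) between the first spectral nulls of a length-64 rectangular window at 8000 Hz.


Main lobe width for a rectangular window:
Width = 2 * fs / N
      = 2 * 8000 / 64
      = 16000 / 64
      = 250.0 Hz

250.0 Hz


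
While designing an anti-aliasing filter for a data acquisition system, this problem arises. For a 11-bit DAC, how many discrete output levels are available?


Number of quantization levels = 2^N
= 2^11
= 2048

2048


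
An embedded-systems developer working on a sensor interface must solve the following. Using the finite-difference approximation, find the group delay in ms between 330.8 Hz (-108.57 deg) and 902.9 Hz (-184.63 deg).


Group delay from phase difference:
tau = -d(phi)/d(omega)
d(phi) = -76.06 deg = -1.327497 rad
d(omega) = 2*pi*(902.9 - 330.8) = 3594.6103 rad/s
tau = -(-1.327497) / 3594.6103
    = 0.3693 ms

0.3693 ms


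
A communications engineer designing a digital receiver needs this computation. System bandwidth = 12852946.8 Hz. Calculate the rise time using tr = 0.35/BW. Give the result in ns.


Rise time from bandwidth relationship:
tr = 0.35 / BW
   = 0.35 / 12852946.8
   = 2.723110937e-08 s
   = 27.2311 ns

27.2311 ns


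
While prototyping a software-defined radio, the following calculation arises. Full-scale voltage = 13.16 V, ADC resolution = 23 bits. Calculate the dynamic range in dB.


Dynamic range from full-scale to LSB:
V_min = V_max / 2^bits = 13.16 / 2^23
DR = 20 * log10(V_max / V_min)
   = 20 * log10(2^23)
   = 20 * 23 * log10(2)
   = 138.47 dB

138.47 dB


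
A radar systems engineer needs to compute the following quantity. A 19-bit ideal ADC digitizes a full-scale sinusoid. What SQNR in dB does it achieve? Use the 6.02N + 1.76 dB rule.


Theoretical SNR for a full-scale sinusoid:
SNR = 6.02 * N + 1.76
    = 6.02 * 19 + 1.76
    = 114.38 + 1.76
    = 116.14 dB

116.14 dB


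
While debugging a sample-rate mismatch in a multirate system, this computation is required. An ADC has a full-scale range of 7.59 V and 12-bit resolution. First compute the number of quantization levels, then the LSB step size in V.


Step 1 — number of quantization levels:
L = 2^N = 2^12 = 4096

Step 2 — LSB step size:
delta = Vfs / L
      = 7.59 / 4096
      = 0.00185303 V

Levels = 4096; step size = 0.00185303 V


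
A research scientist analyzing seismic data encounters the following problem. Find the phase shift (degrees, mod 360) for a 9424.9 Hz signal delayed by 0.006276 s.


Phase shift from frequency and time delay:
phi = 360 * f * t_delay
    = 360 * 9424.9 * 0.006276
    = 21294.24 degrees
    mod 360 = 54.24 degrees

54.24 degrees


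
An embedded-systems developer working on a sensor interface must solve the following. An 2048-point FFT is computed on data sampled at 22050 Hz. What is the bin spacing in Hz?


DFT frequency resolution:
df = fs / N
   = 22050 / 2048
   = 10.7666 Hz

10.7666 Hz


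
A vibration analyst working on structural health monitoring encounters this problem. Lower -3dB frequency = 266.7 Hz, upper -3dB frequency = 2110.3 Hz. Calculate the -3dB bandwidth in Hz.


Bandwidth is the difference of -3dB frequencies:
BW = f_high - f_low
   = 2110.3 - 266.7
   = 1843.6 Hz

1843.6 Hz


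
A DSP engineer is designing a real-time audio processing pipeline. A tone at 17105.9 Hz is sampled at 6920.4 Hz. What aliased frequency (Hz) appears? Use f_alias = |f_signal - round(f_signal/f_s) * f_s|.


Compute the nearest integer multiple of fs to the signal:
n = round(17105.9 / 6920.4) = 2
f_alias = |17105.9 - 2 * 6920.4|
        = |17105.9 - 13840.8|
        = 3265.1 Hz

3265.1


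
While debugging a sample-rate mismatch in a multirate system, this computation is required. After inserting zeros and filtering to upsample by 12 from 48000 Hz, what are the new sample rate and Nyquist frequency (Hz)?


Step 1 — output sample rate after interpolation by L:
fs_out = L * fs_in = 12 * 48000 = 576000 Hz

Step 2 — Nyquist frequency of the output stream:
f_Nyq = fs_out / 2 = 576000 / 2 = 288000.0 Hz

fs_out = 576000 Hz; f_Nyquist = 288000.0 Hz


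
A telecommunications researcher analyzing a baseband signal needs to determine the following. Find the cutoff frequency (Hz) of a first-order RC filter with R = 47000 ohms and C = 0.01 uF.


Cutoff frequency of a first-order RC filter:
fc = 1 / (2 * pi * R * C)
C = 0.01 uF = 1e-08 F
fc = 1 / (2 * pi * 47000 * 1e-08)
   = 1 / 0.0029530970943744
   = 338.627538 Hz

338.627538 Hz


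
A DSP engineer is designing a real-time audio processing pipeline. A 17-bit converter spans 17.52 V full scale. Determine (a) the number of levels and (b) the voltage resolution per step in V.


Step 1 — number of quantization levels:
L = 2^N = 2^17 = 131072

Step 2 — LSB step size:
delta = Vfs / L
      = 17.52 / 131072
      = 0.00013367 V

Levels = 131072; step size = 0.00013367 V


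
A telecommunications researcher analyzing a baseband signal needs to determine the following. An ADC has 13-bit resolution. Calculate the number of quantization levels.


Number of quantization levels = 2^N
= 2^13
= 8192

8192


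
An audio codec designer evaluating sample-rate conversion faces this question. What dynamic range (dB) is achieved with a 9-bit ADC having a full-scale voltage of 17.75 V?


Dynamic range from full-scale to LSB:
V_min = V_max / 2^bits = 17.75 / 2^9
DR = 20 * log10(V_max / V_min)
   = 20 * log10(2^9)
   = 20 * 9 * log10(2)
   = 54.19 dB

54.19 dB


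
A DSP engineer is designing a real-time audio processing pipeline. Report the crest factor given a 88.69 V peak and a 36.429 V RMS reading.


Crest factor is the ratio of peak to RMS:
CF = V_peak / V_rms
   = 88.69 / 36.429
   = 2.4346

2.4346


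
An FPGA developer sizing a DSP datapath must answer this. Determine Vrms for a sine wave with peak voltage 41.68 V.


RMS voltage for a sinusoidal waveform:
V_rms = V_peak / sqrt(2)
      = 41.68 / 1.414214
      = 29.472 V

29.472 V


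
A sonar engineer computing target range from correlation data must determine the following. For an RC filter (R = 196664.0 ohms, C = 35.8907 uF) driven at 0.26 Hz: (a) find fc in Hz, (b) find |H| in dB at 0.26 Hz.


Step 1 — cutoff frequency:
fc = 1 / (2*pi*R*C)
C = 35.8907 uF = 3.58907e-05 F
fc = 1 / (2*pi*196664.0*3.58907e-05)
   = 0.0225483 Hz

Step 2 — magnitude at f = 0.26 Hz:
|H(f)| = 1 / sqrt(1 + (f/fc)^2)
f/fc = 0.26 / 0.0225483 = 11.530803
|H| = 1 / sqrt(1 + 132.959418) = 0.0863999
|H|_dB = 20*log10(0.0863999) = -21.27 dB

fc = 0.0225483 Hz; |H(0.26 Hz)| = -21.27 dB


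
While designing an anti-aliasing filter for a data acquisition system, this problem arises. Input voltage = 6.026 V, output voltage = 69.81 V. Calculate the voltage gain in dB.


Voltage gain in dB:
G = 20 * log10(Vout / Vin)
  = 20 * log10(69.81 / 6.026)
  = 20 * log10(11.584799)
  = 20 * 1.063889
  = 21.28 dB

21.28 dB


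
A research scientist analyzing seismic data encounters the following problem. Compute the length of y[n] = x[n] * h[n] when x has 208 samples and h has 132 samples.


Linear convolution output length:
L = N + M - 1
  = 208 + 132 - 1
  = 339 samples

339


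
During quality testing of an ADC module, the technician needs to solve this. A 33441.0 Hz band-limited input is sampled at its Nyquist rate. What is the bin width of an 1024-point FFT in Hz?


Step 1 — Nyquist sampling rate:
fs = 2 * fmax = 2 * 33441.0 = 66882.0 Hz

Step 2 — DFT bin spacing:
df = fs / N = 66882.0 / 1024 = 65.3145 Hz

65.3145 Hz


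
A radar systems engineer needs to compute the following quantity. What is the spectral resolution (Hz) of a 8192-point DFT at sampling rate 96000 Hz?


DFT frequency resolution:
df = fs / N
   = 96000 / 8192
   = 11.7188 Hz

11.7188 Hz


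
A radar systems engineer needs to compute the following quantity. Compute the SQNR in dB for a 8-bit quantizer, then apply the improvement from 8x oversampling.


Step 1 — baseline SQNR at Nyquist:
SQNR_base = 6.02*N + 1.76
          = 6.02*8 + 1.76
          = 49.92 dB

Step 2 — oversampling processing gain:
G = 10*log10(OSR) = 10*log10(8) = 9.03 dB

Step 3 — total:
SQNR_total = 49.92 + 9.03 = 58.95 dB

Base SQNR = 49.92 dB; oversampled SQNR = 58.95 dB


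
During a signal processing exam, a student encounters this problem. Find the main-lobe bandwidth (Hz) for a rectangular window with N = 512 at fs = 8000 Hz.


Main lobe width for a rectangular window:
Width = 2 * fs / N
      = 2 * 8000 / 512
      = 16000 / 512
      = 31.25 Hz

31.25 Hz


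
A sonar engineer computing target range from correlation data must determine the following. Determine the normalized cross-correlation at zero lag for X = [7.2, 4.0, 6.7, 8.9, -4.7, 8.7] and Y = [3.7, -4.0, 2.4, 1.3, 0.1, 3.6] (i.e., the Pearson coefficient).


Pearson correlation coefficient (population):
r = cov(X,Y) / (std(X) * std(Y))
Mean X = 5.1333, Mean Y = 1.1833
Cov(X,Y) = 5.448889
Std(X) = 4.683541, Std(Y) = 2.636549
r = 0.4413

0.4413


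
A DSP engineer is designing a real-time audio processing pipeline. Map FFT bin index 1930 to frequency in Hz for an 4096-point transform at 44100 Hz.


Frequency of DFT bin k:
f_k = k * fs / N
    = 1930 * 44100 / 4096
    = 85113000 / 4096
    = 20779.541 Hz

20779.541 Hz


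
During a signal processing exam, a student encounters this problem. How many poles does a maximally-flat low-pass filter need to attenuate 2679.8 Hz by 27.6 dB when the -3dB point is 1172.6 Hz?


Butterworth filter order formula:
n = log10(10^(A/10) - 1) / (2 * log10(f_stop/f_pass))
10^(27.6/10) - 1 = 574.4399
f_stop/f_pass = 2679.8 / 1172.6 = 2.2853
n = 3.8435 -> ceil = 4

4


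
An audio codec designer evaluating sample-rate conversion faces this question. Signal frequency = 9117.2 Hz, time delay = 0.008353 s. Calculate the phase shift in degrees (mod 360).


Phase shift from frequency and time delay:
phi = 360 * f * t_delay
    = 360 * 9117.2 * 0.008353
    = 27416.15 degrees
    mod 360 = 56.15 degrees

56.15 degrees


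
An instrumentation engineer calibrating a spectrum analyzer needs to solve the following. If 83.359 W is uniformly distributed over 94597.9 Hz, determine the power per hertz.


Power spectral density:
PSD = P / BW
    = 83.359 / 94597.9
    = 0.00088119 W/Hz

0.00088119 W/Hz


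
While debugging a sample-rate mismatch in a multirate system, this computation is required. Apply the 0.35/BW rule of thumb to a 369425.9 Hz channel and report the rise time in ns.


Rise time from bandwidth relationship:
tr = 0.35 / BW
   = 0.35 / 369425.9
   = 9.474159771e-07 s
   = 947.416 ns

947.416 ns


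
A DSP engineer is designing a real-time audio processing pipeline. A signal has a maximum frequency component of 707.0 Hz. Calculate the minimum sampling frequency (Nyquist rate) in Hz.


The Nyquist rate is twice the maximum frequency component.
fs_min = 2 * fmax
      = 2 * 707.0
      = 1414.0 Hz

1414.0


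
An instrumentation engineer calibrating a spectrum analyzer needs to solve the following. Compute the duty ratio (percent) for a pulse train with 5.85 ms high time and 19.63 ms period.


Duty cycle as a percentage:
DC = (t_on / T) * 100
   = (5.85 / 19.63) * 100
   = 0.298013 * 100
   = 29.8 %

29.8 %


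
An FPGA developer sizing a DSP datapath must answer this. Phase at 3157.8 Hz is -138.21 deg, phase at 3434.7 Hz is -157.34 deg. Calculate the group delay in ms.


Group delay from phase difference:
tau = -d(phi)/d(omega)
d(phi) = -19.13 deg = -0.333881 rad
d(omega) = 2*pi*(3434.7 - 3157.8) = 1739.814 rad/s
tau = -(-0.333881) / 1739.814
    = 0.1919 ms

0.1919 ms


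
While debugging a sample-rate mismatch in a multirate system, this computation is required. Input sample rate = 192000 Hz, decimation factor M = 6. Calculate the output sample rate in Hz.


Decimation reduces the sample rate:
fs_out = fs_in / M
       = 192000 / 6
       = 32000.0 Hz

32000.0 Hz


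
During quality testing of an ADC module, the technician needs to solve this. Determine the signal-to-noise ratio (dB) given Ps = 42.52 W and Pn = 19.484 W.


SNR in decibels:
SNR = 10 * log10(Ps / Pn)
    = 10 * log10(42.52 / 19.484)
    = 10 * log10(2.1823)
    = 10 * 0.3389
    = 3.39 dB

3.39 dB


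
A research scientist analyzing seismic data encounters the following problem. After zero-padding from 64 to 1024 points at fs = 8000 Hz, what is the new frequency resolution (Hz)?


Frequency resolution after zero-padding:
N_padded = 64 * 16 = 1024
df = fs / N_padded
   = 8000 / 1024
   = 7.8125 Hz

7.8125 Hz


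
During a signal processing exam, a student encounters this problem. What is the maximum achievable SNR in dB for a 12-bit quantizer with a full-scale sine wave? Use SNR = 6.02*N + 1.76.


Theoretical SNR for a full-scale sinusoid:
SNR = 6.02 * N + 1.76
    = 6.02 * 12 + 1.76
    = 72.24 + 1.76
    = 74.0 dB

74.0 dB


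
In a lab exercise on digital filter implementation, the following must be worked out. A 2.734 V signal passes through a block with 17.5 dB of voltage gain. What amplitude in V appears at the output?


Output voltage from dB gain:
V_out = V_in * 10^(gain_dB / 20)
      = 2.734 * 10^(17.5 / 20)
      = 2.734 * 7.498942
      = 20.5021 V

20.5021 V


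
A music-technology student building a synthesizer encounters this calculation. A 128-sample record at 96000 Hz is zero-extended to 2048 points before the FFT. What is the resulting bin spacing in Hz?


Frequency resolution after zero-padding:
N_padded = 128 * 16 = 2048
df = fs / N_padded
   = 96000 / 2048
   = 46.875 Hz

46.875 Hz


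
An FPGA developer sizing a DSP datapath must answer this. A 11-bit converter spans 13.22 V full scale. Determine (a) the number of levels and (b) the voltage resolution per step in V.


Step 1 — number of quantization levels:
L = 2^N = 2^11 = 2048

Step 2 — LSB step size:
delta = Vfs / L
      = 13.22 / 2048
      = 0.00645508 V

Levels = 2048; step size = 0.00645508 V


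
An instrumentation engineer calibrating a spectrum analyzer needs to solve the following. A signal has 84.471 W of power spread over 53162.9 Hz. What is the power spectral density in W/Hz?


Power spectral density:
PSD = P / BW
    = 84.471 / 53162.9
    = 0.00158891 W/Hz

0.00158891 W/Hz


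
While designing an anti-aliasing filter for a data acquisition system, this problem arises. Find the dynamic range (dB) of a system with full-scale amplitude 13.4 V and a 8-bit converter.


Dynamic range from full-scale to LSB:
V_min = V_max / 2^bits = 13.4 / 2^8
DR = 20 * log10(V_max / V_min)
   = 20 * log10(2^8)
   = 20 * 8 * log10(2)
   = 48.16 dB

48.16 dB


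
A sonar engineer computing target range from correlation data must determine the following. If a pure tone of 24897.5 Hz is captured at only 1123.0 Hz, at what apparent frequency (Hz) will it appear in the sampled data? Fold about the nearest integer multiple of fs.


Compute the nearest integer multiple of fs to the signal:
n = round(24897.5 / 1123.0) = 22
f_alias = |24897.5 - 22 * 1123.0|
        = |24897.5 - 24706.0|
        = 191.5 Hz

191.5


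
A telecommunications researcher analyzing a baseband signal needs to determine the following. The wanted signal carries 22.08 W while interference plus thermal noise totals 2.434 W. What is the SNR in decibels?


SNR in decibels:
SNR = 10 * log10(Ps / Pn)
    = 10 * log10(22.08 / 2.434)
    = 10 * log10(9.0715)
    = 10 * 0.9577
    = 9.58 dB

9.58 dB


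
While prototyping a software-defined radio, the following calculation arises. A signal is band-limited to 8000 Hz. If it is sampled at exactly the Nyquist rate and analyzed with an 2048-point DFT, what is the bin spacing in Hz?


Step 1 — Nyquist sampling rate:
fs = 2 * fmax = 2 * 8000 = 16000 Hz

Step 2 — DFT bin spacing:
df = fs / N = 16000 / 2048 = 7.8125 Hz

7.8125 Hz


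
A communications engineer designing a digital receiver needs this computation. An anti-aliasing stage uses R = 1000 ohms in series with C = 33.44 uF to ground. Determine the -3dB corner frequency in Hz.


Cutoff frequency of a first-order RC filter:
fc = 1 / (2 * pi * R * C)
C = 33.44 uF = 3.344e-05 F
fc = 1 / (2 * pi * 1000 * 3.344e-05)
   = 1 / 0.21010971667209
   = 4.759418 Hz

4.759418 Hz


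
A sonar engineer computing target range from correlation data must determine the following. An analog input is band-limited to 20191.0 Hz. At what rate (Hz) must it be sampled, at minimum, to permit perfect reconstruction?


The Nyquist rate is twice the maximum frequency component.
fs_min = 2 * fmax
      = 2 * 20191.0
      = 40382.0 Hz

40382.0


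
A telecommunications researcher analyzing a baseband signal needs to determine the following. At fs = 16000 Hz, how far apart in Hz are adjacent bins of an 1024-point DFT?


DFT frequency resolution:
df = fs / N
   = 16000 / 1024
   = 15.625 Hz

15.625 Hz


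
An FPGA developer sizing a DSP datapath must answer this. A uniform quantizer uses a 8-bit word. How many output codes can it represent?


Number of quantization levels = 2^N
= 2^8
= 256

256


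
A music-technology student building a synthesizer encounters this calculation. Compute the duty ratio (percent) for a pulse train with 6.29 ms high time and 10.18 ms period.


Duty cycle as a percentage:
DC = (t_on / T) * 100
   = (6.29 / 10.18) * 100
   = 0.617878 * 100
   = 61.79 %

61.79 %


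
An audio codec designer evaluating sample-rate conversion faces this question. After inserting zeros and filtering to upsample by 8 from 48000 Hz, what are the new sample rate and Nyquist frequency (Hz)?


Step 1 — output sample rate after interpolation by L:
fs_out = L * fs_in = 8 * 48000 = 384000 Hz

Step 2 — Nyquist frequency of the output stream:
f_Nyq = fs_out / 2 = 384000 / 2 = 192000.0 Hz

fs_out = 384000 Hz; f_Nyquist = 192000.0 Hz


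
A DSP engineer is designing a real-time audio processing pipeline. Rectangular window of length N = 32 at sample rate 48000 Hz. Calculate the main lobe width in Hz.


Main lobe width for a rectangular window:
Width = 2 * fs / N
      = 2 * 48000 / 32
      = 96000 / 32
      = 3000.0 Hz

3000.0 Hz


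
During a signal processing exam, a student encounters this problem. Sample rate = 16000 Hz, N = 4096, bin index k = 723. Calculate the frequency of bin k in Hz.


Frequency of DFT bin k:
f_k = k * fs / N
    = 723 * 16000 / 4096
    = 11568000 / 4096
    = 2824.219 Hz

2824.219 Hz


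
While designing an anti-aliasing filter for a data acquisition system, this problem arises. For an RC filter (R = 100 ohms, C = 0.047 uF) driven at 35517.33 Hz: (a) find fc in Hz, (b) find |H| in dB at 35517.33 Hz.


Step 1 — cutoff frequency:
fc = 1 / (2*pi*R*C)
C = 0.047 uF = 4.7e-08 F
fc = 1 / (2*pi*100*4.7e-08)
   = 33862.754 Hz

Step 2 — magnitude at f = 35517.33 Hz:
|H(f)| = 1 / sqrt(1 + (f/fc)^2)
f/fc = 35517.33 / 33862.754 = 1.048861
|H| = 1 / sqrt(1 + 1.100109) = 0.6900477
|H|_dB = 20*log10(0.6900477) = -3.22 dB

fc = 33862.754 Hz; |H(35517.33 Hz)| = -3.22 dB


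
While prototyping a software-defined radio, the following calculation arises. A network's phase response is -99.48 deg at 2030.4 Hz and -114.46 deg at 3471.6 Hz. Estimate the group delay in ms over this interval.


Group delay from phase difference:
tau = -d(phi)/d(omega)
d(phi) = -14.98 deg = -0.26145 rad
d(omega) = 2*pi*(3471.6 - 2030.4) = 9055.3267 rad/s
tau = -(-0.26145) / 9055.3267
    = 0.0289 ms

0.0289 ms


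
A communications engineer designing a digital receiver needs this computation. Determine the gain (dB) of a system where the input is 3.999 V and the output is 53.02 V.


Voltage gain in dB:
G = 20 * log10(Vout / Vin)
  = 20 * log10(53.02 / 3.999)
  = 20 * log10(13.258315)
  = 20 * 1.122488
  = 22.45 dB

22.45 dB


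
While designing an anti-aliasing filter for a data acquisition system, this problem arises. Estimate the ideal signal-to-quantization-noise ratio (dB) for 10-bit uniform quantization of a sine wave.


Theoretical SNR for a full-scale sinusoid:
SNR = 6.02 * N + 1.76
    = 6.02 * 10 + 1.76
    = 60.2 + 1.76
    = 61.96 dB

61.96 dB


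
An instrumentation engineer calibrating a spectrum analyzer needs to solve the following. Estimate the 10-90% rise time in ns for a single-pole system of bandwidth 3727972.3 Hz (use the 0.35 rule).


Rise time from bandwidth relationship:
tr = 0.35 / BW
   = 0.35 / 3727972.3
   = 9.388481776e-08 s
   = 93.8848 ns

93.8848 ns


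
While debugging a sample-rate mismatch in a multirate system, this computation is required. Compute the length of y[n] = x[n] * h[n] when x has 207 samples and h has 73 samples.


Linear convolution output length:
L = N + M - 1
  = 207 + 73 - 1
  = 279 samples

279


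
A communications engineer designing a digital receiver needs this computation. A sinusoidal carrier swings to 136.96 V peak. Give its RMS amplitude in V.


RMS voltage for a sinusoidal waveform:
V_rms = V_peak / sqrt(2)
      = 136.96 / 1.414214
      = 96.845 V

96.845 V


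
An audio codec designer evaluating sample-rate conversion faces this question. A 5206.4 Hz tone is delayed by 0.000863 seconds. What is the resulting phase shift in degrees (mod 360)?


Phase shift from frequency and time delay:
phi = 360 * f * t_delay
    = 360 * 5206.4 * 0.000863
    = 1617.52 degrees
    mod 360 = 177.52 degrees

177.52 degrees


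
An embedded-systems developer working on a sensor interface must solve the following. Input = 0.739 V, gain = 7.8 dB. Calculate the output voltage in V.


Output voltage from dB gain:
V_out = V_in * 10^(gain_dB / 20)
      = 0.739 * 10^(7.8 / 20)
      = 0.739 * 2.454709
      = 1.814 V

1.814 V


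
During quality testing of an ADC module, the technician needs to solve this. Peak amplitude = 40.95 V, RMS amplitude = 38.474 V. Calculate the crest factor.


Crest factor is the ratio of peak to RMS:
CF = V_peak / V_rms
   = 40.95 / 38.474
   = 1.0644

1.0644


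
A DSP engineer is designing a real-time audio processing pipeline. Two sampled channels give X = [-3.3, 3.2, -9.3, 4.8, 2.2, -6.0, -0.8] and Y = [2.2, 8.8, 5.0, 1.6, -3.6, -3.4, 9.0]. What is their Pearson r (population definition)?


Pearson correlation coefficient (population):
r = cov(X,Y) / (std(X) * std(Y))
Mean X = -1.3143, Mean Y = 2.8
Cov(X,Y) = 1.874286
Std(X) = 4.78164, Std(Y) = 4.78808
r = 0.0819

0.0819


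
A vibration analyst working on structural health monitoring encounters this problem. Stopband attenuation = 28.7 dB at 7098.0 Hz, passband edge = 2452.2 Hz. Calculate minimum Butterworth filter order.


Butterworth filter order formula:
n = log10(10^(A/10) - 1) / (2 * log10(f_stop/f_pass))
10^(28.7/10) - 1 = 740.3102
f_stop/f_pass = 7098.0 / 2452.2 = 2.8945
n = 3.1083 -> ceil = 4

4


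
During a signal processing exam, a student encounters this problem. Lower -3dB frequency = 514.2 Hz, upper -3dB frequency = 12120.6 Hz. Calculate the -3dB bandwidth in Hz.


Bandwidth is the difference of -3dB frequencies:
BW = f_high - f_low
   = 12120.6 - 514.2
   = 11606.4 Hz

11606.4 Hz


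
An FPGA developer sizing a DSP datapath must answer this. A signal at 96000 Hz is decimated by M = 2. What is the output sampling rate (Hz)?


Decimation reduces the sample rate:
fs_out = fs_in / M
       = 96000 / 2
       = 48000.0 Hz

48000.0 Hz


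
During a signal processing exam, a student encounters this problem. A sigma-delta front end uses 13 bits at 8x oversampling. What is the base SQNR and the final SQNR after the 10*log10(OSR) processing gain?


Step 1 — baseline SQNR at Nyquist:
SQNR_base = 6.02*N + 1.76
          = 6.02*13 + 1.76
          = 80.02 dB

Step 2 — oversampling processing gain:
G = 10*log10(OSR) = 10*log10(8) = 9.03 dB

Step 3 — total:
SQNR_total = 80.02 + 9.03 = 89.05 dB

Base SQNR = 80.02 dB; oversampled SQNR = 89.05 dB


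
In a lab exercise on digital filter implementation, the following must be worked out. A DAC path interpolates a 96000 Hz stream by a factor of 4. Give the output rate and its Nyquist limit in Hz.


Step 1 — output sample rate after interpolation by L:
fs_out = L * fs_in = 4 * 96000 = 384000 Hz

Step 2 — Nyquist frequency of the output stream:
f_Nyq = fs_out / 2 = 384000 / 2 = 192000.0 Hz

fs_out = 384000 Hz; f_Nyquist = 192000.0 Hz


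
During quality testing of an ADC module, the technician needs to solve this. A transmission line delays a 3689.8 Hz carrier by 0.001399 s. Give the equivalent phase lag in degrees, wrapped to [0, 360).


Phase shift from frequency and time delay:
phi = 360 * f * t_delay
    = 360 * 3689.8 * 0.001399
    = 1858.33 degrees
    mod 360 = 58.33 degrees

58.33 degrees


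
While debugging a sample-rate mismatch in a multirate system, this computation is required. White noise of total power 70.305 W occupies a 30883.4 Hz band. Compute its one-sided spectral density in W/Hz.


Power spectral density:
PSD = P / BW
    = 70.305 / 30883.4
    = 0.00227647 W/Hz

0.00227647 W/Hz


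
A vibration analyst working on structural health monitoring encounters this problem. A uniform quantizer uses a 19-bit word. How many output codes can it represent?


Number of quantization levels = 2^N
= 2^19
= 524288

524288


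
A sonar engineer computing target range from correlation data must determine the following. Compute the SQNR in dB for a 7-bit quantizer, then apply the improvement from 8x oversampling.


Step 1 — baseline SQNR at Nyquist:
SQNR_base = 6.02*N + 1.76
          = 6.02*7 + 1.76
          = 43.9 dB

Step 2 — oversampling processing gain:
G = 10*log10(OSR) = 10*log10(8) = 9.03 dB

Step 3 — total:
SQNR_total = 43.9 + 9.03 = 52.93 dB

Base SQNR = 43.9 dB; oversampled SQNR = 52.93 dB


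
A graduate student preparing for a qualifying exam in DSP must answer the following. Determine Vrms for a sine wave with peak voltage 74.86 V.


RMS voltage for a sinusoidal waveform:
V_rms = V_peak / sqrt(2)
      = 74.86 / 1.414214
      = 52.934 V

52.934 V


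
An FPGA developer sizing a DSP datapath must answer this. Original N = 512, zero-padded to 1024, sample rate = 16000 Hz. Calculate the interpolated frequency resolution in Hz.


Frequency resolution after zero-padding:
N_padded = 512 * 2 = 1024
df = fs / N_padded
   = 16000 / 1024
   = 15.625 Hz

15.625 Hz


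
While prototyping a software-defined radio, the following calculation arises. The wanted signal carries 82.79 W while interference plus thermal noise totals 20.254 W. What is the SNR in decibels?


SNR in decibels:
SNR = 10 * log10(Ps / Pn)
    = 10 * log10(82.79 / 20.254)
    = 10 * log10(4.0876)
    = 10 * 0.6115
    = 6.11 dB

6.11 dB


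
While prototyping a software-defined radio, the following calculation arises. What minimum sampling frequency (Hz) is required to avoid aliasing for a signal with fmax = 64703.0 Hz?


The Nyquist rate is twice the maximum frequency component.
fs_min = 2 * fmax
      = 2 * 64703.0
      = 129406.0 Hz

129406.0


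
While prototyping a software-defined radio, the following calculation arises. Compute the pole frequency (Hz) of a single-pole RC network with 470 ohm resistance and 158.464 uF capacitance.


Cutoff frequency of a first-order RC filter:
fc = 1 / (2 * pi * R * C)
C = 158.464 uF = 0.000158464 F
fc = 1 / (2 * pi * 470 * 0.000158464)
   = 1 / 0.46795957796295
   = 2.136937 Hz

2.136937 Hz


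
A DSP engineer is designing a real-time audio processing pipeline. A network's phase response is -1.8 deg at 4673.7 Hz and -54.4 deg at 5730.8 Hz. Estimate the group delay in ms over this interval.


Group delay from phase difference:
tau = -d(phi)/d(omega)
d(phi) = -52.6 deg = -0.918043 rad
d(omega) = 2*pi*(5730.8 - 4673.7) = 6641.9552 rad/s
tau = -(-0.918043) / 6641.9552
    = 0.1382 ms

0.1382 ms


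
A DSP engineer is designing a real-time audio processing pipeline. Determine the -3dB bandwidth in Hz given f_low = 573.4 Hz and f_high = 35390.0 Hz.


Bandwidth is the difference of -3dB frequencies:
BW = f_high - f_low
   = 35390.0 - 573.4
   = 34816.6 Hz

34816.6 Hz


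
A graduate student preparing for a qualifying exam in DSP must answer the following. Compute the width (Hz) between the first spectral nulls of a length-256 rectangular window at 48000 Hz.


Main lobe width for a rectangular window:
Width = 2 * fs / N
      = 2 * 48000 / 256
      = 96000 / 256
      = 375.0 Hz

375.0 Hz


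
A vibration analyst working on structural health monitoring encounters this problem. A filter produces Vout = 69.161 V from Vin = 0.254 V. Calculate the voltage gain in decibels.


Voltage gain in dB:
G = 20 * log10(Vout / Vin)
  = 20 * log10(69.161 / 0.254)
  = 20 * log10(272.287402)
  = 20 * 2.435028
  = 48.7 dB

48.7 dB


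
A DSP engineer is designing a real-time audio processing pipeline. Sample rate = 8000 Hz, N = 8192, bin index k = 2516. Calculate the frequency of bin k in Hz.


Frequency of DFT bin k:
f_k = k * fs / N
    = 2516 * 8000 / 8192
    = 20128000 / 8192
    = 2457.031 Hz

2457.031 Hz


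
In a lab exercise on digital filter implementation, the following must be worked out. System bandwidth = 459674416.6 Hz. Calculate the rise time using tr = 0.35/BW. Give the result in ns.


Rise time from bandwidth relationship:
tr = 0.35 / BW
   = 0.35 / 459674416.6
   = 7.614084825e-10 s
   = 0.7614 ns

0.7614 ns


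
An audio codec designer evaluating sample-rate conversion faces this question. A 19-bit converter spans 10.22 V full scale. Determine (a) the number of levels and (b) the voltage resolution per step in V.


Step 1 — number of quantization levels:
L = 2^N = 2^19 = 524288

Step 2 — LSB step size:
delta = Vfs / L
      = 10.22 / 524288
      = 1.949e-05 V

Levels = 524288; step size = 1.949e-05 V


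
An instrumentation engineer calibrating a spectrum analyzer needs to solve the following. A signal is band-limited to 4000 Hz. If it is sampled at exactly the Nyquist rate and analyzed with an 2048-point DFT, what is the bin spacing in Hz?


Step 1 — Nyquist sampling rate:
fs = 2 * fmax = 2 * 4000 = 8000 Hz

Step 2 — DFT bin spacing:
df = fs / N = 8000 / 2048 = 3.9062 Hz

3.9062 Hz
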